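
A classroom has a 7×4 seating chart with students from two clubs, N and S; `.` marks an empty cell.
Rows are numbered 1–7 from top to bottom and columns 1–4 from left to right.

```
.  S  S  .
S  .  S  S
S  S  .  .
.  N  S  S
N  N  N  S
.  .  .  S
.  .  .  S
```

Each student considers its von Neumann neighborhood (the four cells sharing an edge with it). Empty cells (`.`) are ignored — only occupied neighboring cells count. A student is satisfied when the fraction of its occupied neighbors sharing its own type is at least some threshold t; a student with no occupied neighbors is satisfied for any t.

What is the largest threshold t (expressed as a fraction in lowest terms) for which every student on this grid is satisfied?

(1,2)S 1/1
(1,3)S 2/2
(2,1)S 1/1
(2,3)S 2/2
(2,4)S 1/1
(3,1)S 2/2
(3,2)S 1/2
(4,2)N 1/3
(4,3)S 1/3
(4,4)S 2/2
(5,1)N 1/1
(5,2)N 3/3
(5,3)N 1/3
(5,4)S 2/3
(6,4)S 2/2
(7,4)S 1/1
The smallest same-type fraction is 1/3 at (4,2), which reduces to 1/3. Any threshold above that leaves this student unsatisfied.

1/3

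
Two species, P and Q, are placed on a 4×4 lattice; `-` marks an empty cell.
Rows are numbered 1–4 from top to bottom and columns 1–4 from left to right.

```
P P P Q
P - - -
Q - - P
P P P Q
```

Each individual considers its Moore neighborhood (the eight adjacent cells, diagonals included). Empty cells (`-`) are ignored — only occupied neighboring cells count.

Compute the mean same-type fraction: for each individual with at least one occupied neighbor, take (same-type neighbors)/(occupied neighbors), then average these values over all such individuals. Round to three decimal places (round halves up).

0.500

Row 1: (1,1)P 2/2 · (1,2)P 3/3 · (1,3)P 1/2 · (1,4)Q 0/1
Row 2: (2,1)P 2/3
Row 3: (3,1)Q 0/3 · (3,4)P 1/2
Row 4: (4,1)P 1/2 · (4,2)P 2/3 · (4,3)P 2/3 · (4,4)Q 0/2
Sum over 11 individuals: 2/2 + 3/3 + 1/2 + 0/1 + 2/3 + 0/3 + 1/2 + 1/2 + 2/3 + 2/3 + 0/2 = 11/2; mean = 11/2 ÷ 11 = 1/2 = 0.5 → 0.500.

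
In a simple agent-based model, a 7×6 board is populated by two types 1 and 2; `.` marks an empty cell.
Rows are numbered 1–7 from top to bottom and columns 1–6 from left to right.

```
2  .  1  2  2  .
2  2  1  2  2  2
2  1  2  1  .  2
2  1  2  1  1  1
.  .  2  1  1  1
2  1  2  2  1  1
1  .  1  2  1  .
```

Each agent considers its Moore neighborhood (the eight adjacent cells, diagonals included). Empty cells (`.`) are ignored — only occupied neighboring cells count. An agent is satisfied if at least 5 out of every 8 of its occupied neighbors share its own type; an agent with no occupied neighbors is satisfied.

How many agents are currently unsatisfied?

24

Row 1: (1,1)2 2/2 ok · (1,3)1 1/4 unhappy · (1,4)2 3/5 unhappy · (1,5)2 4/4 ok
Row 2: (2,1)2 3/4 ok · (2,2)2 4/7 unhappy · (2,3)1 3/7 unhappy · (2,4)2 4/7 unhappy · (2,5)2 5/6 ok · (2,6)2 3/3 ok
Row 3: (3,1)2 3/5 unhappy · (3,2)1 2/8 unhappy · (3,3)2 3/8 unhappy · (3,4)1 3/7 unhappy · (3,6)2 2/4 unhappy
Row 4: (4,1)2 1/3 unhappy · (4,2)1 1/6 unhappy · (4,3)2 2/7 unhappy · (4,4)1 4/7 unhappy · (4,5)1 6/7 ok · (4,6)1 3/4 ok
Row 5: (5,3)2 3/7 unhappy · (5,4)1 4/8 unhappy · (5,5)1 7/8 ok · (5,6)1 5/5 ok
Row 6: (6,1)2 0/2 unhappy · (6,2)1 2/5 unhappy · (6,3)2 3/6 unhappy · (6,4)2 3/8 unhappy · (6,5)1 5/7 ok · (6,6)1 4/4 ok
Row 7: (7,1)1 1/2 unhappy · (7,3)1 1/4 unhappy · (7,4)2 2/5 unhappy · (7,5)1 2/4 unhappy
Unsatisfied: (1,3), (1,4), (2,2), (2,3), (2,4), (3,1), (3,2), (3,3), (3,4), (3,6), (4,1), (4,2), (4,3), (4,4), (5,3), (5,4), (6,1), (6,2), (6,3), (6,4), (7,1), (7,3), (7,4), (7,5) — 24 in total.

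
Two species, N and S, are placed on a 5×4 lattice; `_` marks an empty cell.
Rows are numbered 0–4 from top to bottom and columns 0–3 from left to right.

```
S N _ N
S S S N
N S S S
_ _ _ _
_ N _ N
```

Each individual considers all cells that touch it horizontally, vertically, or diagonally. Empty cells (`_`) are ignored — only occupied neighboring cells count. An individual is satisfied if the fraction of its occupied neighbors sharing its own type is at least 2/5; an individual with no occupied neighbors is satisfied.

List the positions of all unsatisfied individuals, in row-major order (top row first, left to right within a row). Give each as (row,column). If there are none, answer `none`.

(0,0)S 2/3 satisfied
(0,1)N 0/4 not
(0,3)N 1/2 satisfied
(1,0)S 3/5 satisfied
(1,1)S 5/7 satisfied
(1,2)S 4/7 satisfied
(1,3)N 1/4 not
(2,0)N 0/3 not
(2,1)S 4/5 satisfied
(2,2)S 4/5 satisfied
(2,3)S 2/3 satisfied
(4,1)N 0/0 satisfied
(4,3)N 0/0 satisfied

(0,1), (1,3), (2,0)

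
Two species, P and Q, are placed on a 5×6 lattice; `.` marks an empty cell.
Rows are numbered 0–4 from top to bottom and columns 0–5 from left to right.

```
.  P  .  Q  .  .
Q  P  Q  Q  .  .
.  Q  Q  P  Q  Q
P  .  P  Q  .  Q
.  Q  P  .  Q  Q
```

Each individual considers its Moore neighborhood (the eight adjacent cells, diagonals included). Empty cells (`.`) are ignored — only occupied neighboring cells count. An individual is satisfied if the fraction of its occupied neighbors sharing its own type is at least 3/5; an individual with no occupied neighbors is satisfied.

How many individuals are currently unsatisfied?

12

Row 0: (0,1)P 1/3 ✗ · (0,3)Q 2/2 ✓
Row 1: (1,0)Q 1/3 ✗ · (1,1)P 1/5 ✗ · (1,2)Q 4/7 ✗ · (1,3)Q 4/5 ✓
Row 2: (2,1)Q 3/6 ✗ · (2,2)Q 4/7 ✗ · (2,3)P 1/6 ✗ · (2,4)Q 4/5 ✓ · (2,5)Q 2/2 ✓
Row 3: (3,0)P 0/2 ✗ · (3,2)P 2/6 ✗ · (3,3)Q 3/6 ✗ · (3,5)Q 4/4 ✓
Row 4: (4,1)Q 0/3 ✗ · (4,2)P 1/3 ✗ · (4,4)Q 3/3 ✓ · (4,5)Q 2/2 ✓
Unsatisfied: (0,1), (1,0), (1,1), (1,2), (2,1), (2,2), (2,3), (3,0), (3,2), (3,3), (4,1), (4,2) — 12 in total.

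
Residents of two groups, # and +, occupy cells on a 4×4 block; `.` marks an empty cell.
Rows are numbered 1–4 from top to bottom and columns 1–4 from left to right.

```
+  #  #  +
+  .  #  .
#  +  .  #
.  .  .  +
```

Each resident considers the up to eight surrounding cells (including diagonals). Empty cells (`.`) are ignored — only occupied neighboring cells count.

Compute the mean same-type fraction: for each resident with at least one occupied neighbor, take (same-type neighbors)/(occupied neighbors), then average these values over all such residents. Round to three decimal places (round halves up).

0.360

(1,1)+ 1/2
(1,2)# 2/4
(1,3)# 2/3
(1,4)+ 0/2
(2,1)+ 2/4
(2,3)# 3/5
(3,1)# 0/2
(3,2)+ 1/3
(3,4)# 1/2
(4,4)+ 0/1
Sum over 10 residents: 1/2 + 2/4 + 2/3 + 0/2 + 2/4 + 3/5 + 0/2 + 1/3 + 1/2 + 0/1 = 18/5; mean = 18/5 ÷ 10 = 9/25 = 0.36 → 0.360.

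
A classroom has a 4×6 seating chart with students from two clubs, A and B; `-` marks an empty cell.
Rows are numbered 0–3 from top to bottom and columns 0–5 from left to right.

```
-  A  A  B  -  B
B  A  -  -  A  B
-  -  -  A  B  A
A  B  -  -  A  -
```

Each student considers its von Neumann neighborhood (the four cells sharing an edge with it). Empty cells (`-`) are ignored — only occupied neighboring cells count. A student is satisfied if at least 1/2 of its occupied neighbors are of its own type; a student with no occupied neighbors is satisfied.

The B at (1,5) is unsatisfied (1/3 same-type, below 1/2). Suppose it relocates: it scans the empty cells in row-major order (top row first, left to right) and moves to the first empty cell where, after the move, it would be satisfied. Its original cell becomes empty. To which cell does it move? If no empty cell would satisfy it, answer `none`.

(0,0)

Vacating (1,5). Empty cells in order:
  (0,0): 1/2 same-type → satisfied — stop here.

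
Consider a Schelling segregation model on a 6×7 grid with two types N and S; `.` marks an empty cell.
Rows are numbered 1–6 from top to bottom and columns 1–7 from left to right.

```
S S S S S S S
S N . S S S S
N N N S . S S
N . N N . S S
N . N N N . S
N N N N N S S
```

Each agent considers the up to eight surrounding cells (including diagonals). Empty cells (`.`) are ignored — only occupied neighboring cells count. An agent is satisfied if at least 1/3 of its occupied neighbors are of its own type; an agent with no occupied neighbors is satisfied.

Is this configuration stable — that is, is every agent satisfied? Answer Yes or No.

Yes

(1,1)S 2/3 ok
(1,2)S 3/4 ok
(1,3)S 3/4 ok
(1,4)S 4/4 ok
(1,5)S 5/5 ok
(1,6)S 5/5 ok
(1,7)S 3/3 ok
(2,1)S 2/5 ok
(2,2)N 3/7 ok
(2,4)S 5/6 ok
(2,5)S 7/7 ok
(2,6)S 7/7 ok
(2,7)S 5/5 ok
(3,1)N 3/4 ok
(3,2)N 5/6 ok
(3,3)N 4/6 ok
(3,4)S 2/5 ok
(3,6)S 6/6 ok
(3,7)S 5/5 ok
(4,1)N 3/3 ok
(4,3)N 5/6 ok
(4,4)N 5/6 ok
(4,6)S 4/5 ok
(4,7)S 4/4 ok
(5,1)N 3/3 ok
(5,3)N 6/6 ok
(5,4)N 7/7 ok
(5,5)N 4/6 ok
(5,7)S 4/4 ok
(6,1)N 2/2 ok
(6,2)N 4/4 ok
(6,3)N 4/4 ok
(6,4)N 5/5 ok
(6,5)N 3/4 ok
(6,6)S 2/4 ok
(6,7)S 2/2 ok
All meet the threshold, so the configuration is stable.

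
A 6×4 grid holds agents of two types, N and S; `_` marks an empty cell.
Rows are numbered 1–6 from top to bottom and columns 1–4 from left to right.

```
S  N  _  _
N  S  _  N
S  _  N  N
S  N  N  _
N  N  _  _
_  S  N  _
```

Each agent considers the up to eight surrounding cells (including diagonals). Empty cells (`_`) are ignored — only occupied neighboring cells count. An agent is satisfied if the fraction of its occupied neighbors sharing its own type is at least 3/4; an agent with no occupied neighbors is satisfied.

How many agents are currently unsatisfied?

11

(1,1)S 1/3 ✗
(1,2)N 1/3 ✗
(2,1)N 1/4 ✗
(2,2)S 2/5 ✗
(2,4)N 2/2 ✓
(3,1)S 2/4 ✗
(3,3)N 4/5 ✓
(3,4)N 3/3 ✓
(4,1)S 1/4 ✗
(4,2)N 4/6 ✗
(4,3)N 4/4 ✓
(5,1)N 2/4 ✗
(5,2)N 4/6 ✗
(6,2)S 0/3 ✗
(6,3)N 1/2 ✗
Unsatisfied: (1,1), (1,2), (2,1), (2,2), (3,1), (4,1), (4,2), (5,1), (5,2), (6,2), (6,3) — 11 in total.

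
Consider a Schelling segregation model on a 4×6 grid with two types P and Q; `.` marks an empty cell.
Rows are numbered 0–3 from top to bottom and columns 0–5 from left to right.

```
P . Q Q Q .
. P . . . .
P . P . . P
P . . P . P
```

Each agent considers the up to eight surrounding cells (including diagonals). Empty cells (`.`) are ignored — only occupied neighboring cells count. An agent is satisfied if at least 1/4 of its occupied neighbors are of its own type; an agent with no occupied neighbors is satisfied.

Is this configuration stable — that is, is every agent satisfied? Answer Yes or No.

(0,0)P 1/1 ✓
(0,2)Q 1/2 ✓
(0,3)Q 2/2 ✓
(0,4)Q 1/1 ✓
(1,1)P 3/4 ✓
(2,0)P 2/2 ✓
(2,2)P 2/2 ✓
(2,5)P 1/1 ✓
(3,0)P 1/1 ✓
(3,3)P 1/1 ✓
(3,5)P 1/1 ✓
All meet the threshold, so the configuration is stable.

Yes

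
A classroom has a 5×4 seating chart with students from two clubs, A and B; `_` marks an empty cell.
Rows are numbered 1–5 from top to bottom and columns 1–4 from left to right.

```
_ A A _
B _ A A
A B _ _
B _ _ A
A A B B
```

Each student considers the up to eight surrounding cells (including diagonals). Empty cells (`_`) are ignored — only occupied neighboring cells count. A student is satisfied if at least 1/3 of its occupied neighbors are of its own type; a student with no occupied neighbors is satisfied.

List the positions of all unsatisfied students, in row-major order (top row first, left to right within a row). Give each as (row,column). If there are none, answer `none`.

(3,1), (4,1), (4,4)

Row 1: (1,2)A 2/3 satisfied · (1,3)A 3/3 satisfied
Row 2: (2,1)B 1/3 satisfied · (2,3)A 3/4 satisfied · (2,4)A 2/2 satisfied
Row 3: (3,1)A 0/3 not · (3,2)B 2/4 satisfied
Row 4: (4,1)B 1/4 not · (4,4)A 0/2 not
Row 5: (5,1)A 1/2 satisfied · (5,2)A 1/3 satisfied · (5,3)B 1/3 satisfied · (5,4)B 1/2 satisfied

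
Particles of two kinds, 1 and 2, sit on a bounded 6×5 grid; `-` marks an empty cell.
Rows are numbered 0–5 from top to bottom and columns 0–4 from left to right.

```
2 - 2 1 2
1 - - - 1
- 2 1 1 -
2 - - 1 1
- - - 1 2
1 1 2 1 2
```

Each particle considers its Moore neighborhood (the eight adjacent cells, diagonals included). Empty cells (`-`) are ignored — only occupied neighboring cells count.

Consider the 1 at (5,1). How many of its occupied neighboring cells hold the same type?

Occupied neighbors of (5,1): (5,0)=1, (5,2)=2.
Same type (1): 1 of 2.

1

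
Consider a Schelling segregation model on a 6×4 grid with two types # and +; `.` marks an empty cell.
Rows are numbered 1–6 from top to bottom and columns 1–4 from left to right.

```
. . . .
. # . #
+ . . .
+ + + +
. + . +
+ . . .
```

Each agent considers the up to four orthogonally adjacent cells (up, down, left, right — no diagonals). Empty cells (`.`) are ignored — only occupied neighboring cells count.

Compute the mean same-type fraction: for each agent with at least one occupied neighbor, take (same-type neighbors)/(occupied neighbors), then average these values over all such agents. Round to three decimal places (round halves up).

1.000

Row 2: (2,2)# — no occupied neighbors · (2,4)# — no occupied neighbors
Row 3: (3,1)+ 1/1
Row 4: (4,1)+ 2/2 · (4,2)+ 3/3 · (4,3)+ 2/2 · (4,4)+ 2/2
Row 5: (5,2)+ 1/1 · (5,4)+ 1/1
Row 6: (6,1)+ — no occupied neighbors
Sum over 7 agents: 1/1 + 2/2 + 3/3 + 2/2 + 2/2 + 1/1 + 1/1 = 7; mean = 7 ÷ 7 = 1 = 1.0 → 1.000.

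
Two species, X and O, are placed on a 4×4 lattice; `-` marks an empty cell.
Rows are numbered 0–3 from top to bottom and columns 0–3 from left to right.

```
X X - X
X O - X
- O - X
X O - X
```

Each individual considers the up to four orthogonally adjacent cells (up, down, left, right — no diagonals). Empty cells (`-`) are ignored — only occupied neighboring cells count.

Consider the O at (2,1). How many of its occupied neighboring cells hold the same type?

2

Occupied neighbors of (2,1): (1,1)=O, (3,1)=O.
Same type (O): 2 of 2.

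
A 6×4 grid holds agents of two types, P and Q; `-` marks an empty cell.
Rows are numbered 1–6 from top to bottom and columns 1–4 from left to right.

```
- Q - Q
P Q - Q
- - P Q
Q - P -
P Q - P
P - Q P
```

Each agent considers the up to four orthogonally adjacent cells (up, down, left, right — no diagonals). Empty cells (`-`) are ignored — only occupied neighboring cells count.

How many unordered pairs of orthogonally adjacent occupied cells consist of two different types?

Scan each occupied cell's neighbors to the right and below so each pair is counted once.
Row 1: Q(1,2)–Q(2,2)= Q(1,4)–Q(2,4)=  → 0/2 unlike.
Row 2: P(2,1)–Q(2,2)≠ Q(2,4)–Q(3,4)=  → 1/2 unlike.
Row 3: P(3,3)–Q(3,4)≠ P(3,3)–P(4,3)=  → 1/2 unlike.
Row 4: Q(4,1)–P(5,1)≠  → 1/1 unlike.
Row 5: P(5,1)–Q(5,2)≠ P(5,1)–P(6,1)= P(5,4)–P(6,4)=  → 1/3 unlike.
Row 6: Q(6,3)–P(6,4)≠  → 1/1 unlike.
Total adjacent occupied pairs: 11; unlike-type pairs: 5.

5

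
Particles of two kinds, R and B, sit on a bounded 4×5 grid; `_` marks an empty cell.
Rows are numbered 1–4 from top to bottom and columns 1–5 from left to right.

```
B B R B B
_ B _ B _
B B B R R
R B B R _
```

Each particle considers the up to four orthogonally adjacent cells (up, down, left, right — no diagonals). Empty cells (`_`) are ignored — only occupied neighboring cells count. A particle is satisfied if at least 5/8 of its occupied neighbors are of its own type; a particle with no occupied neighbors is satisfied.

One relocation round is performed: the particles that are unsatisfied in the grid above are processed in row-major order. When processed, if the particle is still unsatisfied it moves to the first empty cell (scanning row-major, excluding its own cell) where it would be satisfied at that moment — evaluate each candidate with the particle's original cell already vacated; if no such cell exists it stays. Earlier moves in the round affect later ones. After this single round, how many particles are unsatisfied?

Initially unsatisfied (in order): (1,3), (2,4), (3,1), (3,4), (4,1), (4,4).
  (1,3) → (4,5).
  (2,4) → (1,3).
  (3,1) → (2,1).
  (3,4): now satisfied by earlier moves; stays.
  (4,1): no empty cell satisfies it; stays.
  (4,4): now satisfied by earlier moves; stays.
Resulting grid:
B B B B B
B B _ _ _
_ B B R R
R B B R R
Unsatisfied now: (4,1).

1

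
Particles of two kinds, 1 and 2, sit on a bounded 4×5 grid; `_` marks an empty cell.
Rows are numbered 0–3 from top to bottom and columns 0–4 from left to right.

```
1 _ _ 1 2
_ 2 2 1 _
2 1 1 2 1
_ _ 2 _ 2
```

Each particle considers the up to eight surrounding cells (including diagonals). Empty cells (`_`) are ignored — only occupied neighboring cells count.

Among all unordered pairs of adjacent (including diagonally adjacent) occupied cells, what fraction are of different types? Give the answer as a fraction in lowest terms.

Scan each occupied cell's neighbors to the right and below (and the two forward diagonals) so each pair is counted once.
Row 0: 1(0,0)–2(1,1)≠ 1(0,3)–2(0,4)≠ 1(0,3)–1(1,3)= 1(0,3)–2(1,2)≠ 2(0,4)–1(1,3)≠  → 4/5 unlike.
Row 1: 2(1,1)–2(1,2)= 2(1,1)–1(2,1)≠ 2(1,1)–1(2,2)≠ 2(1,1)–2(2,0)= 2(1,2)–1(1,3)≠ 2(1,2)–1(2,2)≠ 2(1,2)–2(2,3)= 2(1,2)–1(2,1)≠ 1(1,3)–2(2,3)≠ 1(1,3)–1(2,4)= 1(1,3)–1(2,2)=  → 6/11 unlike.
Row 2: 2(2,0)–1(2,1)≠ 1(2,1)–1(2,2)= 1(2,1)–2(3,2)≠ 1(2,2)–2(2,3)≠ 1(2,2)–2(3,2)≠ 2(2,3)–1(2,4)≠ 2(2,3)–2(3,4)= 2(2,3)–2(3,2)= 1(2,4)–2(3,4)≠  → 6/9 unlike.
Total adjacent occupied pairs: 25; unlike-type pairs: 16.
16/25 is already in lowest terms.

16/25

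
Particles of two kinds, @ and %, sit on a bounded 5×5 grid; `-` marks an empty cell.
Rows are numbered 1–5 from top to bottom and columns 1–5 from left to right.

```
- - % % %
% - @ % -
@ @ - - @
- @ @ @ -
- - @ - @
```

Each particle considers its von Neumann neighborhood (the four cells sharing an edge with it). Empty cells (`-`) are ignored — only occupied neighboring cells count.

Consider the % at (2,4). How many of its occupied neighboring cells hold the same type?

Occupied neighbors of (2,4): (1,4)=%, (2,3)=@.
Same type (%): 1 of 2.

1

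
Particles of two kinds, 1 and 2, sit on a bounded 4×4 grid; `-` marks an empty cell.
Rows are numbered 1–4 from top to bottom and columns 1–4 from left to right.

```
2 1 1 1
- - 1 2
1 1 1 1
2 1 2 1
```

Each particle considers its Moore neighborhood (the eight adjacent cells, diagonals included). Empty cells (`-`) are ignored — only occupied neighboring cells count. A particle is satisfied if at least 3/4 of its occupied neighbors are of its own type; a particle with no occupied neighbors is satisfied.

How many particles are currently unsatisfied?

12

(1,1)2 0/1 not
(1,2)1 2/3 not
(1,3)1 3/4 satisfied
(1,4)1 2/3 not
(2,3)1 6/7 satisfied
(2,4)2 0/5 not
(3,1)1 2/3 not
(3,2)1 4/6 not
(3,3)1 5/7 not
(3,4)1 3/5 not
(4,1)2 0/3 not
(4,2)1 3/5 not
(4,3)2 0/5 not
(4,4)1 2/3 not
Unsatisfied: (1,1), (1,2), (1,4), (2,4), (3,1), (3,2), (3,3), (3,4), (4,1), (4,2), (4,3), (4,4) — 12 in total.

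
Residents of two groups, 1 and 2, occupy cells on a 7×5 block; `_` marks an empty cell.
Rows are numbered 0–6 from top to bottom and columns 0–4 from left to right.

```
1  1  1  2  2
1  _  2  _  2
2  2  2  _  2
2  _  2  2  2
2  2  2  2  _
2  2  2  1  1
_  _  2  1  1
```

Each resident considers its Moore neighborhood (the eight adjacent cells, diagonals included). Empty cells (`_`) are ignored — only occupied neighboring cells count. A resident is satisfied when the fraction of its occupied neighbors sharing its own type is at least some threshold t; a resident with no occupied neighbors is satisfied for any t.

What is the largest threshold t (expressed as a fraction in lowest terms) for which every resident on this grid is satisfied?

1/3

Row 0: (0,0)1 2/2 · (0,1)1 3/4 · (0,2)1 1/3 · (0,3)2 3/4 · (0,4)2 2/2
Row 1: (1,0)1 2/4 · (1,2)2 3/5 · (1,4)2 3/3
Row 2: (2,0)2 2/3 · (2,1)2 5/6 · (2,2)2 4/4 · (2,4)2 3/3
Row 3: (3,0)2 4/4 · (3,2)2 6/6 · (3,3)2 6/6 · (3,4)2 3/3
Row 4: (4,0)2 4/4 · (4,1)2 7/7 · (4,2)2 6/7 · (4,3)2 5/7
Row 5: (5,0)2 3/3 · (5,1)2 6/6 · (5,2)2 5/7 · (5,3)1 3/7 · (5,4)1 3/4
Row 6: (6,2)2 2/4 · (6,3)1 3/5 · (6,4)1 3/3
The smallest same-type fraction is 1/3 at (0,2), which reduces to 1/3. Any threshold above that leaves this resident unsatisfied.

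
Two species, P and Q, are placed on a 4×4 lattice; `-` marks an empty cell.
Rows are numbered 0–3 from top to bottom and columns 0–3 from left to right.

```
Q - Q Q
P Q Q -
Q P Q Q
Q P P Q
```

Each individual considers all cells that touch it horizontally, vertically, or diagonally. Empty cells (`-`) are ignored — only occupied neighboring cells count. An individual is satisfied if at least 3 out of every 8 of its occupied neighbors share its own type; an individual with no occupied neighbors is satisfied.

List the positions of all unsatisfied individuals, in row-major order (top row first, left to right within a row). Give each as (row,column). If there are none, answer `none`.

(0,0)Q 1/2 satisfied
(0,2)Q 3/3 satisfied
(0,3)Q 2/2 satisfied
(1,0)P 1/4 not
(1,1)Q 5/7 satisfied
(1,2)Q 5/6 satisfied
(2,0)Q 2/5 satisfied
(2,1)P 3/8 satisfied
(2,2)Q 4/7 satisfied
(2,3)Q 3/4 satisfied
(3,0)Q 1/3 not
(3,1)P 2/5 satisfied
(3,2)P 2/5 satisfied
(3,3)Q 2/3 satisfied

(1,0), (3,0)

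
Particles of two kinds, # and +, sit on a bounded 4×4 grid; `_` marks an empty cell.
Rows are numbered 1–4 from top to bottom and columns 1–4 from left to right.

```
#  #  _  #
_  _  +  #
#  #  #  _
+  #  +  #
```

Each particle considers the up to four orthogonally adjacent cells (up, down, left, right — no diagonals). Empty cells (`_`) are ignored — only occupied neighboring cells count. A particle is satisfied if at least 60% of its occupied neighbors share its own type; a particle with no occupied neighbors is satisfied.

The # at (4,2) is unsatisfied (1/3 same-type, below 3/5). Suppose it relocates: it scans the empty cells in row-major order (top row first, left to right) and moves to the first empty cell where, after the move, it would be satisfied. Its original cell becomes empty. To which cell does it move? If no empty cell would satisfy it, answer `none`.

(1,3)

Vacating (4,2). Empty cells in order:
  (1,3): 2/3 same-type → satisfied — stop here.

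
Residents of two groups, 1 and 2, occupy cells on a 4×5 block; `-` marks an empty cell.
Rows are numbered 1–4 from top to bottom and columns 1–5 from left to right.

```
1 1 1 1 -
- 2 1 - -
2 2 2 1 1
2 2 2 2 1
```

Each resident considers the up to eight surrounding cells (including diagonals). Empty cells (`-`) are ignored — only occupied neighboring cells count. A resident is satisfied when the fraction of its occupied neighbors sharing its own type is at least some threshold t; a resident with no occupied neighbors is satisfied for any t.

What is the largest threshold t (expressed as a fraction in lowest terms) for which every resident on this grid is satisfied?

Row 1: (1,1)1 1/2 · (1,2)1 3/4 · (1,3)1 3/4 · (1,4)1 2/2
Row 2: (2,2)2 3/7 · (2,3)1 4/7
Row 3: (3,1)2 4/4 · (3,2)2 6/7 · (3,3)2 5/7 · (3,4)1 3/6 · (3,5)1 2/3
Row 4: (4,1)2 3/3 · (4,2)2 5/5 · (4,3)2 4/5 · (4,4)2 2/5 · (4,5)1 2/3
The smallest same-type fraction is 2/5 at (4,4), which reduces to 2/5. Any threshold above that leaves this resident unsatisfied.

2/5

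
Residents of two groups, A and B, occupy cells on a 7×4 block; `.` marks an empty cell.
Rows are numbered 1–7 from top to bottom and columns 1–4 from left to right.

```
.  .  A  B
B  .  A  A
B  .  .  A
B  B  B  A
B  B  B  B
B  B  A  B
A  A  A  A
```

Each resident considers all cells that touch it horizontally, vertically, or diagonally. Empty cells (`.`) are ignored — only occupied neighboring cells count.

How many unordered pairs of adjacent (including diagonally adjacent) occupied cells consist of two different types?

19

Scan each occupied cell's neighbors to the right and below (and the two forward diagonals) so each pair is counted once.
From row 1: 3 unlike of 5 pairs (running 3/5).
From row 2: 0 unlike of 4 pairs (running 3/9).
From row 3: 1 unlike of 4 pairs (running 4/13).
From row 4: 3 unlike of 13 pairs (running 7/26).
From row 5: 3 unlike of 13 pairs (running 10/39).
From row 6: 9 unlike of 13 pairs (running 19/52).
From row 7: 0 unlike of 3 pairs (running 19/55).
Total adjacent occupied pairs: 55; unlike-type pairs: 19.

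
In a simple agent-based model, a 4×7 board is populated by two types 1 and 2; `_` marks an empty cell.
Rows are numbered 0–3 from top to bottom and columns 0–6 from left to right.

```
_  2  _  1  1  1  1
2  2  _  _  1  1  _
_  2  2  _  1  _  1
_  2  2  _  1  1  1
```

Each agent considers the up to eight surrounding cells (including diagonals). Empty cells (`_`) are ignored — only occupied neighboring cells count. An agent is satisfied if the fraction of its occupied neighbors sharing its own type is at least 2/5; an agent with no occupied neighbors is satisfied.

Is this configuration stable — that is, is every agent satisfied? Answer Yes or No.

Yes

(0,1)2 2/2 ✓
(0,3)1 2/2 ✓
(0,4)1 4/4 ✓
(0,5)1 4/4 ✓
(0,6)1 2/2 ✓
(1,0)2 3/3 ✓
(1,1)2 4/4 ✓
(1,4)1 5/5 ✓
(1,5)1 6/6 ✓
(2,1)2 5/5 ✓
(2,2)2 4/4 ✓
(2,4)1 4/4 ✓
(2,6)1 3/3 ✓
(3,1)2 3/3 ✓
(3,2)2 3/3 ✓
(3,4)1 2/2 ✓
(3,5)1 4/4 ✓
(3,6)1 2/2 ✓
All meet the threshold, so the configuration is stable.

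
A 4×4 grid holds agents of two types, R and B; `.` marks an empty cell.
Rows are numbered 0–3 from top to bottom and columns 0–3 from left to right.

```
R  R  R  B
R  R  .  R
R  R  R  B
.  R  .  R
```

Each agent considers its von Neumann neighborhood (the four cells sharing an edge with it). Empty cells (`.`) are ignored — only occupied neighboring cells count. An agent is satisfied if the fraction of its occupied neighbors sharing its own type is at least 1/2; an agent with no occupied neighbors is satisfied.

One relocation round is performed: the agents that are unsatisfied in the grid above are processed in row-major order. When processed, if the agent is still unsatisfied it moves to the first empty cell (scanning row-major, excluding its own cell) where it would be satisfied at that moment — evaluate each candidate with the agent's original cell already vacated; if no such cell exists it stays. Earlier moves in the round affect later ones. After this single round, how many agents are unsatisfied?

0

Initially unsatisfied (in order): (0,3), (1,3), (2,3), (3,3).
  (0,3): no empty cell satisfies it; stays.
  (1,3) → (1,2).
  (2,3) → (1,3).
  (3,3): now satisfied by earlier moves; stays.
Resulting grid:
R R R B
R R R B
R R R .
. R . R
All satisfied now.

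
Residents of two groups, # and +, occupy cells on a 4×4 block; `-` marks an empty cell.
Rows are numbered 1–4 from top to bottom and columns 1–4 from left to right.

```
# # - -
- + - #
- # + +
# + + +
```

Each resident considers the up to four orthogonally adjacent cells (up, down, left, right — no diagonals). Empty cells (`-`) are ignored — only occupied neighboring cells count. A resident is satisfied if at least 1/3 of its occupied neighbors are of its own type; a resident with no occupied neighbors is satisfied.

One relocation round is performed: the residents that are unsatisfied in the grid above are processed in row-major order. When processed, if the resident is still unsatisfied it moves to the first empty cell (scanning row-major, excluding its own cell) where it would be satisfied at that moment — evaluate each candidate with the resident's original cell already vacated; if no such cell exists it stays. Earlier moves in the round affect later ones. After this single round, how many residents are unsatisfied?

0

Initially unsatisfied (in order): (2,2), (2,4), (3,2), (4,1).
  (2,2) → (2,3).
  (2,4) → (1,3).
  (3,2) → (1,4).
  (4,1) → (2,1).
Resulting grid:
# # # #
# - + -
- - + +
- + + +
All satisfied now.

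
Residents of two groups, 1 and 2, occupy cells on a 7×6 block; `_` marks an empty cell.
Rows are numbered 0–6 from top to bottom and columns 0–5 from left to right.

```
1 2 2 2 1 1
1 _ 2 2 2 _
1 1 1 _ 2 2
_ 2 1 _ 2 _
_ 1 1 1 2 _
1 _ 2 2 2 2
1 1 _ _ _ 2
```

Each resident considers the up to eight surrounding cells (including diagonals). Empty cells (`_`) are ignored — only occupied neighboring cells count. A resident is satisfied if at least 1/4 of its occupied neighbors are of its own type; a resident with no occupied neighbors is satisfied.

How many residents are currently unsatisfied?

2

(0,0)1 1/2 ✓
(0,1)2 2/4 ✓
(0,2)2 4/4 ✓
(0,3)2 4/5 ✓
(0,4)1 1/4 ✓
(0,5)1 1/2 ✓
(1,0)1 3/4 ✓
(1,2)2 4/6 ✓
(1,3)2 5/7 ✓
(1,4)2 4/6 ✓
(2,0)1 2/3 ✓
(2,1)1 4/6 ✓
(2,2)1 2/5 ✓
(2,4)2 4/4 ✓
(2,5)2 3/3 ✓
(3,1)2 0/6 ✗
(3,2)1 5/6 ✓
(3,4)2 3/4 ✓
(4,1)1 3/5 ✓
(4,2)1 3/6 ✓
(4,3)1 2/7 ✓
(4,4)2 4/5 ✓
(5,0)1 3/3 ✓
(5,2)2 1/5 ✗
(5,3)2 3/5 ✓
(5,4)2 4/5 ✓
(5,5)2 3/3 ✓
(6,0)1 2/2 ✓
(6,1)1 2/3 ✓
(6,5)2 2/2 ✓
Unsatisfied: (3,1), (5,2) — 2 in total.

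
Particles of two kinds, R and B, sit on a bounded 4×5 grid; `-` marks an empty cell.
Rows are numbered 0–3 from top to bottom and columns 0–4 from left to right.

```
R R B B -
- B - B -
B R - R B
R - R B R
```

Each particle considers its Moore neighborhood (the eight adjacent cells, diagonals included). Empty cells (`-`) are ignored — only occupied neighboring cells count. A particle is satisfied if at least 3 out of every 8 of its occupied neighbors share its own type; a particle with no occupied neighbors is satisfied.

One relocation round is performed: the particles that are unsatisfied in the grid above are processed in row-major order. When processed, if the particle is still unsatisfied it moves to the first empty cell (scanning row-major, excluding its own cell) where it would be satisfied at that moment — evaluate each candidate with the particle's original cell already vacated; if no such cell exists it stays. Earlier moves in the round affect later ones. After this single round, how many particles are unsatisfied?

Initially unsatisfied (in order): (0,1), (2,0), (3,3), (3,4).
  (0,1) → (1,0).
  (2,0) → (0,1).
  (3,3) → (0,4).
  (3,4): now satisfied by earlier moves; stays.
Resulting grid:
R B B B B
R B - B -
- R - R B
R - R - R
Unsatisfied now: (0,0), (2,4).

2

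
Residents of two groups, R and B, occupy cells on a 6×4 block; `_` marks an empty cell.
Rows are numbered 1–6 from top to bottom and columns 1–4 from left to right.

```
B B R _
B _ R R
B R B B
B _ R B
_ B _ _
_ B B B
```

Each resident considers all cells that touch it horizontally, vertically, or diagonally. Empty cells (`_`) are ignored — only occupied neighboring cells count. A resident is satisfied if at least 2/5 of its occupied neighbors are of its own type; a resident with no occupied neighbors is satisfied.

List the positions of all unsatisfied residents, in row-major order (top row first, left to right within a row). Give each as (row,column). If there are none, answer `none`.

(1,1)B 2/2 ok
(1,2)B 2/4 ok
(1,3)R 2/3 ok
(2,1)B 3/4 ok
(2,3)R 3/6 ok
(2,4)R 2/4 ok
(3,1)B 2/3 ok
(3,2)R 2/6 unhappy
(3,3)B 2/6 unhappy
(3,4)B 2/5 ok
(4,1)B 2/3 ok
(4,3)R 1/5 unhappy
(4,4)B 2/3 ok
(5,2)B 3/4 ok
(6,2)B 2/2 ok
(6,3)B 3/3 ok
(6,4)B 1/1 ok

(3,2), (3,3), (4,3)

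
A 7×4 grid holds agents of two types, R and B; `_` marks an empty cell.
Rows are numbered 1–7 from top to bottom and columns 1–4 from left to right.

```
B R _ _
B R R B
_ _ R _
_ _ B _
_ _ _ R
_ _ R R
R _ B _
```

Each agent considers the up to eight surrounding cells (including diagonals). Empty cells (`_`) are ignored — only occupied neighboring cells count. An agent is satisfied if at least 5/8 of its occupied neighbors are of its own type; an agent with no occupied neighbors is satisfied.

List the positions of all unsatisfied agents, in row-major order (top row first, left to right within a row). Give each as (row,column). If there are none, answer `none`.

(1,1), (1,2), (2,1), (2,2), (2,4), (3,3), (4,3), (7,3)

Row 1: (1,1)B 1/3 ✗ · (1,2)R 2/4 ✗
Row 2: (2,1)B 1/3 ✗ · (2,2)R 3/5 ✗ · (2,3)R 3/4 ✓ · (2,4)B 0/2 ✗
Row 3: (3,3)R 2/4 ✗
Row 4: (4,3)B 0/2 ✗
Row 5: (5,4)R 2/3 ✓
Row 6: (6,3)R 2/3 ✓ · (6,4)R 2/3 ✓
Row 7: (7,1)R 0/0 ✓ · (7,3)B 0/2 ✗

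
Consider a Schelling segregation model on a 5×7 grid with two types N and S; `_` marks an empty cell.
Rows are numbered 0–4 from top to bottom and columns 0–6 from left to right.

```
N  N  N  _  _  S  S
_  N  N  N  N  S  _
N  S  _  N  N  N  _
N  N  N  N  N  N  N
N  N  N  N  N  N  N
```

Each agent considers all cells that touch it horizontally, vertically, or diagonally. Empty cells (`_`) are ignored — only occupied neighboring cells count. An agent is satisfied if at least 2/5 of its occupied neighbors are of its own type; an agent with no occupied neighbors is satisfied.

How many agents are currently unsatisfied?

Row 0: (0,0)N 2/2 ✓ · (0,1)N 4/4 ✓ · (0,2)N 4/4 ✓ · (0,5)S 2/3 ✓ · (0,6)S 2/2 ✓
Row 1: (1,1)N 5/6 ✓ · (1,2)N 5/6 ✓ · (1,3)N 5/5 ✓ · (1,4)N 4/6 ✓ · (1,5)S 2/5 ✓
Row 2: (2,0)N 3/4 ✓ · (2,1)S 0/6 ✗ · (2,3)N 7/7 ✓ · (2,4)N 7/8 ✓ · (2,5)N 5/6 ✓
Row 3: (3,0)N 4/5 ✓ · (3,1)N 6/7 ✓ · (3,2)N 6/7 ✓ · (3,3)N 7/7 ✓ · (3,4)N 8/8 ✓ · (3,5)N 7/7 ✓ · (3,6)N 4/4 ✓
Row 4: (4,0)N 3/3 ✓ · (4,1)N 5/5 ✓ · (4,2)N 5/5 ✓ · (4,3)N 5/5 ✓ · (4,4)N 5/5 ✓ · (4,5)N 5/5 ✓ · (4,6)N 3/3 ✓
Unsatisfied: (2,1) — 1 in total.

1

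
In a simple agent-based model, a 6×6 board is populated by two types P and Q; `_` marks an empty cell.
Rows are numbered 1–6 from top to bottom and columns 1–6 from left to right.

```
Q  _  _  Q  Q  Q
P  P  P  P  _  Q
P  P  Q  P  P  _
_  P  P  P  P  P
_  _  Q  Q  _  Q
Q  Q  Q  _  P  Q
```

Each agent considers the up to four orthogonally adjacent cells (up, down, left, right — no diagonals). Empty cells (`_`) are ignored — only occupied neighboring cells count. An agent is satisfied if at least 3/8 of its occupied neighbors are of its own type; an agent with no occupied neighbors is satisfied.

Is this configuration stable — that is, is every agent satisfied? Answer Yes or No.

No

Row 1: (1,1)Q 0/1 unhappy · (1,4)Q 1/2 ok · (1,5)Q 2/2 ok · (1,6)Q 2/2 ok
Row 2: (2,1)P 2/3 ok · (2,2)P 3/3 ok · (2,3)P 2/3 ok · (2,4)P 2/3 ok · (2,6)Q 1/1 ok
Row 3: (3,1)P 2/2 ok · (3,2)P 3/4 ok · (3,3)Q 0/4 unhappy · (3,4)P 3/4 ok · (3,5)P 2/2 ok
Row 4: (4,2)P 2/2 ok · (4,3)P 2/4 ok · (4,4)P 3/4 ok · (4,5)P 3/3 ok · (4,6)P 1/2 ok
Row 5: (5,3)Q 2/3 ok · (5,4)Q 1/2 ok · (5,6)Q 1/2 ok
Row 6: (6,1)Q 1/1 ok · (6,2)Q 2/2 ok · (6,3)Q 2/2 ok · (6,5)P 0/1 unhappy · (6,6)Q 1/2 ok
For instance (1,1) has only 0/1 same-type neighbors, below 3/8.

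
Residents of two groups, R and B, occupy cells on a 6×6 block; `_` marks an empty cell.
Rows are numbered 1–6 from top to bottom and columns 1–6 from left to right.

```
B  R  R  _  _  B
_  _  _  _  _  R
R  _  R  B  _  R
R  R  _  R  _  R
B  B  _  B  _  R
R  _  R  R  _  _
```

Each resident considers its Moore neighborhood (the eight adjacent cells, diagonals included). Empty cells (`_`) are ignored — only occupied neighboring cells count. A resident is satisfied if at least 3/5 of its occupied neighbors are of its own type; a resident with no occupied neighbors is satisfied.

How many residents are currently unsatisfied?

(1,1)B 0/1 ✗
(1,2)R 1/2 ✗
(1,3)R 1/1 ✓
(1,6)B 0/1 ✗
(2,6)R 1/2 ✗
(3,1)R 2/2 ✓
(3,3)R 2/3 ✓
(3,4)B 0/2 ✗
(3,6)R 2/2 ✓
(4,1)R 2/4 ✗
(4,2)R 3/5 ✓
(4,4)R 1/3 ✗
(4,6)R 2/2 ✓
(5,1)B 1/4 ✗
(5,2)B 1/5 ✗
(5,4)B 0/3 ✗
(5,6)R 1/1 ✓
(6,1)R 0/2 ✗
(6,3)R 1/3 ✗
(6,4)R 1/2 ✗
Unsatisfied: (1,1), (1,2), (1,6), (2,6), (3,4), (4,1), (4,4), (5,1), (5,2), (5,4), (6,1), (6,3), (6,4) — 13 in total.

13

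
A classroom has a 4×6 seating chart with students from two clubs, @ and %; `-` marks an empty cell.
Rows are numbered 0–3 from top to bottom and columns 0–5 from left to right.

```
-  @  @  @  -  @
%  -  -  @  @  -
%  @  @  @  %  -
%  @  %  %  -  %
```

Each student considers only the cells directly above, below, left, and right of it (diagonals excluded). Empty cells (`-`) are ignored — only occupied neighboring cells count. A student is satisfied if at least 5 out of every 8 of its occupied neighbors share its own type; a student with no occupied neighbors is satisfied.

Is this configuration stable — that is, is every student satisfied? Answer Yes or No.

Row 0: (0,1)@ 1/1 ok · (0,2)@ 2/2 ok · (0,3)@ 2/2 ok · (0,5)@ 0/0 ok
Row 1: (1,0)% 1/1 ok · (1,3)@ 3/3 ok · (1,4)@ 1/2 unhappy
Row 2: (2,0)% 2/3 ok · (2,1)@ 2/3 ok · (2,2)@ 2/3 ok · (2,3)@ 2/4 unhappy · (2,4)% 0/2 unhappy
Row 3: (3,0)% 1/2 unhappy · (3,1)@ 1/3 unhappy · (3,2)% 1/3 unhappy · (3,3)% 1/2 unhappy · (3,5)% 0/0 ok
For instance (1,4) has only 1/2 same-type neighbors, below 5/8.

No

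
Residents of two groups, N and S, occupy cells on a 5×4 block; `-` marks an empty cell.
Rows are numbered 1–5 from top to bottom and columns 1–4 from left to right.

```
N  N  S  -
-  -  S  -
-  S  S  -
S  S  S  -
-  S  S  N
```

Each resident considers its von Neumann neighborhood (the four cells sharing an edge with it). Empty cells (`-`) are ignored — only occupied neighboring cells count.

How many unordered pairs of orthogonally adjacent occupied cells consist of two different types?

Scan each occupied cell's neighbors to the right and below so each pair is counted once.
Row 1: N(1,1)–N(1,2)= N(1,2)–S(1,3)≠ S(1,3)–S(2,3)=  → 1/3 unlike.
Row 2: S(2,3)–S(3,3)=  → 0/1 unlike.
Row 3: S(3,2)–S(3,3)= S(3,2)–S(4,2)= S(3,3)–S(4,3)=  → 0/3 unlike.
Row 4: S(4,1)–S(4,2)= S(4,2)–S(4,3)= S(4,2)–S(5,2)= S(4,3)–S(5,3)=  → 0/4 unlike.
Row 5: S(5,2)–S(5,3)= S(5,3)–N(5,4)≠  → 1/2 unlike.
Total adjacent occupied pairs: 13; unlike-type pairs: 2.

2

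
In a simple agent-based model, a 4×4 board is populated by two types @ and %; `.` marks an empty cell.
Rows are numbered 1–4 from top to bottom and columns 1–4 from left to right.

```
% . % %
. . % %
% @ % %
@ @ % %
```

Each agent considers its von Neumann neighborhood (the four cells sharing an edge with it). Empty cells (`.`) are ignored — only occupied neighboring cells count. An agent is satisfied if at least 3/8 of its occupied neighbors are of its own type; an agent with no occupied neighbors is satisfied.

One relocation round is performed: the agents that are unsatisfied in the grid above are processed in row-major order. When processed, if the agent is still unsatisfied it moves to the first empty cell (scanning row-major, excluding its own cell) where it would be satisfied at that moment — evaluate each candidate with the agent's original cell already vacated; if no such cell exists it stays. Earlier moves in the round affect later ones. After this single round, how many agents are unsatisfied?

Initially unsatisfied (in order): (3,1), (3,2).
  (3,1) → (1,2).
  (3,2): now satisfied by earlier moves; stays.
Resulting grid:
% % % %
. . % %
. @ % %
@ @ % %
All satisfied now.

0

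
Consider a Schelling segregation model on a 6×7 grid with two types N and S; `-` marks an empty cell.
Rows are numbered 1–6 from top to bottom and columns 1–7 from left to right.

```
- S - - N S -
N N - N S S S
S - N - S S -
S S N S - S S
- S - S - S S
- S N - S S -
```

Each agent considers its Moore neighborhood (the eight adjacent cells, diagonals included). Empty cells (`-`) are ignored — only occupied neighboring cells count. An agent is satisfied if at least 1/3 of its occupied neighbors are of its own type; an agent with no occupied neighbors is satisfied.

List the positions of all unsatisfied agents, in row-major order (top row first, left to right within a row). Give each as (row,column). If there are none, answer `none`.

Row 1: (1,2)S 0/2 ✗ · (1,5)N 1/4 ✗ · (1,6)S 3/4 ✓
Row 2: (2,1)N 1/3 ✓ · (2,2)N 2/4 ✓ · (2,4)N 2/4 ✓ · (2,5)S 4/6 ✓ · (2,6)S 5/6 ✓ · (2,7)S 3/3 ✓
Row 3: (3,1)S 2/4 ✓ · (3,3)N 3/5 ✓ · (3,5)S 5/6 ✓ · (3,6)S 6/6 ✓
Row 4: (4,1)S 3/3 ✓ · (4,2)S 3/5 ✓ · (4,3)N 1/5 ✗ · (4,4)S 2/4 ✓ · (4,6)S 5/5 ✓ · (4,7)S 4/4 ✓
Row 5: (5,2)S 3/5 ✓ · (5,4)S 2/4 ✓ · (5,6)S 5/5 ✓ · (5,7)S 4/4 ✓
Row 6: (6,2)S 1/2 ✓ · (6,3)N 0/3 ✗ · (6,5)S 3/3 ✓ · (6,6)S 3/3 ✓

(1,2), (1,5), (4,3), (6,3)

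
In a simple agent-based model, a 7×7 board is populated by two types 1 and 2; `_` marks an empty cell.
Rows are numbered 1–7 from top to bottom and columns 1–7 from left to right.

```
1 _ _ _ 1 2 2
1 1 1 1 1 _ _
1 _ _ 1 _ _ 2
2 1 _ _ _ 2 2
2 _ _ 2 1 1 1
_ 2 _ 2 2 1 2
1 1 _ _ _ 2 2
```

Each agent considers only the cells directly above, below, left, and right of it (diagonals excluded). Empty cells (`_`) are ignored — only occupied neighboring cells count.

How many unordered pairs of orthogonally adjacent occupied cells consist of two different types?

Scan each occupied cell's neighbors to the right and below so each pair is counted once.
Row 1: 1(1,1)–1(2,1)= 1(1,5)–2(1,6)≠ 1(1,5)–1(2,5)= 2(1,6)–2(1,7)=  → 1/4 unlike.
Row 2: 1(2,1)–1(2,2)= 1(2,1)–1(3,1)= 1(2,2)–1(2,3)= 1(2,3)–1(2,4)= 1(2,4)–1(2,5)= 1(2,4)–1(3,4)=  → 0/6 unlike.
Row 3: 1(3,1)–2(4,1)≠ 2(3,7)–2(4,7)=  → 1/2 unlike.
Row 4: 2(4,1)–1(4,2)≠ 2(4,1)–2(5,1)= 2(4,6)–2(4,7)= 2(4,6)–1(5,6)≠ 2(4,7)–1(5,7)≠  → 3/5 unlike.
Row 5: 2(5,4)–1(5,5)≠ 2(5,4)–2(6,4)= 1(5,5)–1(5,6)= 1(5,5)–2(6,5)≠ 1(5,6)–1(5,7)= 1(5,6)–1(6,6)= 1(5,7)–2(6,7)≠  → 3/7 unlike.
Row 6: 2(6,2)–1(7,2)≠ 2(6,4)–2(6,5)= 2(6,5)–1(6,6)≠ 1(6,6)–2(6,7)≠ 1(6,6)–2(7,6)≠ 2(6,7)–2(7,7)=  → 4/6 unlike.
Row 7: 1(7,1)–1(7,2)= 2(7,6)–2(7,7)=  → 0/2 unlike.
Total adjacent occupied pairs: 32; unlike-type pairs: 12.

12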